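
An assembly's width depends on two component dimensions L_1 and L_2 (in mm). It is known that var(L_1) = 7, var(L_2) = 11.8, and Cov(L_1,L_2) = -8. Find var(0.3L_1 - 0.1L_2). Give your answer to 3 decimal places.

var(0.3L_1 - 0.1L_2) = (0.3)²·var(L_1) + (-0.1)²·var(L_2) + 2·(0.3)·(-0.1)·Cov(L_1,L_2)
= 0.09·7 + 0.01·11.8 + -0.06·-8 = 1.228

1.228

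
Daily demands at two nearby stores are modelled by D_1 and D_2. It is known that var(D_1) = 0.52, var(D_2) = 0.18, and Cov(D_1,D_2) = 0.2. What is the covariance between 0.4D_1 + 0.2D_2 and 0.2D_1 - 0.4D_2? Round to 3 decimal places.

Cov(0.4D_1 + 0.2D_2, 0.2D_1 - 0.4D_2) = (0.4)(0.2)var(D_1) + (0.2)(-0.4)var(D_2) + [(0.4)(-0.4) + (0.2)(0.2)]Cov(D_1,D_2)
= 0.08·0.52 + -0.08·0.18 + -0.12·0.2 = 0.0032

0.003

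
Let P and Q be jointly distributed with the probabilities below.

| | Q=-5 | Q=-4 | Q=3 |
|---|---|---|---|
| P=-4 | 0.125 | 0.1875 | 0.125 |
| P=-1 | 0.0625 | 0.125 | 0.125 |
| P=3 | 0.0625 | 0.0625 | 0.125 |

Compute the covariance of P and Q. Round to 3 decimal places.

1.742

E[P] = -1.3125,  E[Q] = -1.625
E[PQ] = 3.875
Cov(P,Q) = E[PQ] − E[P]E[Q] = 3.875 − (-1.3125)(-1.625) = 1.7421875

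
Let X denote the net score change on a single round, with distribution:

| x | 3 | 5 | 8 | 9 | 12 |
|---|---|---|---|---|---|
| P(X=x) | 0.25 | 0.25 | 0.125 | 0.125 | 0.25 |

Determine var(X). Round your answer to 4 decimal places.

11.8594

E[X] = (3)(0.25) + (5)(0.25) + (8)(0.125) + (9)(0.125) + (12)(0.25) = 7.125
E[X²] = (3)²(0.25) + (5)²(0.25) + (8)²(0.125) + (9)²(0.125) + (12)²(0.25) = 62.625
var(X) = E[X²] − (E[X])² = 62.625 − (7.125)² = 11.859375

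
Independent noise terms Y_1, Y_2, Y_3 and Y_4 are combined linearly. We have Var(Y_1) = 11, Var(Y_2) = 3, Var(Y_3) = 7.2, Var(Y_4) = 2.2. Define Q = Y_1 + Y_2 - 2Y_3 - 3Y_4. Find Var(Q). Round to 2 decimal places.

62.60

By independence, Var(Q) = (1)²Var(Y_1) + (1)²Var(Y_2) + (-2)²Var(Y_3) + (-3)²Var(Y_4)
= (1)²·11 + (1)²·3 + (-2)²·7.2 + (-3)²·2.2 = 62.6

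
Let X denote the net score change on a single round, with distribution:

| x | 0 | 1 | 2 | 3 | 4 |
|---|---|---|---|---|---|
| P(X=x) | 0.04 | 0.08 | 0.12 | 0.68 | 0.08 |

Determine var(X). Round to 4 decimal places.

E[X] = (0)(0.04) + (1)(0.08) + (2)(0.12) + (3)(0.68) + (4)(0.08) = 2.68
E[X²] = (0)²(0.04) + (1)²(0.08) + (2)²(0.12) + (3)²(0.68) + (4)²(0.08) = 7.96
var(X) = E[X²] − (E[X])² = 7.96 − (2.68)² = 0.7776

0.7776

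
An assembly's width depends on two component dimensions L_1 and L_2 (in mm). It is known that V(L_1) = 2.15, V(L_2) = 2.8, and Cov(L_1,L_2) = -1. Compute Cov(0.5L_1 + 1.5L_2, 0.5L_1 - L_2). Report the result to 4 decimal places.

-3.9125

Cov(0.5L_1 + 1.5L_2, 0.5L_1 - L_2) = (0.5)(0.5)V(L_1) + (1.5)(-1)V(L_2) + [(0.5)(-1) + (1.5)(0.5)]Cov(L_1,L_2)
= 0.25·2.15 + -1.5·2.8 + 0.25·-1 = -3.9125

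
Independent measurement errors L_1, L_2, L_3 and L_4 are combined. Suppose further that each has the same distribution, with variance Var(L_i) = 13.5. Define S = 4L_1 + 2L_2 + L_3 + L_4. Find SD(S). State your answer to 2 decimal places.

By independence, Var(S) = (4)²Var(L_1) + (2)²Var(L_2) + (1)²Var(L_3) + (1)²Var(L_4)
= (4)²·13.5 + (2)²·13.5 + (1)²·13.5 + (1)²·13.5 = 297
SD(S) = √297 ≈ 17.23

17.23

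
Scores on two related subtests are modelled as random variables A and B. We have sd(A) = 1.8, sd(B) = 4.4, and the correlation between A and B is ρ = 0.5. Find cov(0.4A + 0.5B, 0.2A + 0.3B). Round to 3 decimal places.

4.034

Var(A) = (1.8)² = 3.24;  Var(B) = (4.4)² = 19.36
cov(A,B) = ρ·sd(A)·sd(B) = 0.5·1.8·4.4 = 3.96
cov(0.4A + 0.5B, 0.2A + 0.3B) = (0.4)(0.2)Var(A) + (0.5)(0.3)Var(B) + [(0.4)(0.3) + (0.5)(0.2)]cov(A,B)
= 0.08·3.24 + 0.15·19.36 + 0.22·3.96 = 4.0344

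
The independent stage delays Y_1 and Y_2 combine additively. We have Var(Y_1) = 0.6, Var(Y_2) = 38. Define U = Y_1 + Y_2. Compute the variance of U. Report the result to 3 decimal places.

By independence, Var(U) = (1)²Var(Y_1) + (1)²Var(Y_2)
= (1)²·0.6 + (1)²·38 = 38.6

38.600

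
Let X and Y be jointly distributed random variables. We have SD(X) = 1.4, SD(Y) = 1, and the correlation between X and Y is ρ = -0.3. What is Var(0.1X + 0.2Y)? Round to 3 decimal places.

Var(X) = (1.4)² = 1.96;  Var(Y) = (1)² = 1
cov(X,Y) = ρ·SD(X)·SD(Y) = -0.3·1.4·1 = -0.42
Var(0.1X + 0.2Y) = (0.1)²·Var(X) + (0.2)²·Var(Y) + 2·(0.1)·(0.2)·cov(X,Y)
= 0.01·1.96 + 0.04·1 + 0.04·-0.42 = 0.0428

0.043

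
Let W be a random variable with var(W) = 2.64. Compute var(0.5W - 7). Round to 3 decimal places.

0.660

var(0.5W - 7) = (0.5)²·var(W) = 0.25·2.64 = 0.66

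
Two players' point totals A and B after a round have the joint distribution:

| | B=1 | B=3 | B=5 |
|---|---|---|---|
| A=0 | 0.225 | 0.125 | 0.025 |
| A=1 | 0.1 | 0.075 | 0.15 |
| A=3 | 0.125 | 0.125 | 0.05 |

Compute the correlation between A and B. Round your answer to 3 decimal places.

0.103

E[A] = 1.225,  E[B] = 2.55
E[AB] = 3.325
Cov(A,B) = E[AB] − E[A]E[B] = 3.325 − (1.225)(2.55) = 0.20125
Var(A) = 1.524375,  Var(B) = 2.4975
ρ = 0.20125 / √(1.524375·2.4975) ≈ 0.103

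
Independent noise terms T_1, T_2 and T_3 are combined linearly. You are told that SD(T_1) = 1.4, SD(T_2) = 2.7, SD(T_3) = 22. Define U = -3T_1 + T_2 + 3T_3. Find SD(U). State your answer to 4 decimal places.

Var(T_1) = 1.96, Var(T_2) = 7.29, Var(T_3) = 484
By independence, Var(U) = (-3)²Var(T_1) + (1)²Var(T_2) + (3)²Var(T_3)
= (-3)²·1.96 + (1)²·7.29 + (3)²·484 = 4380.93
SD(U) = √4380.93 ≈ 66.1886

66.1886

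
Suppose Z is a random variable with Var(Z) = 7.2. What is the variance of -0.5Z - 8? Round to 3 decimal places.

1.800

Var(-0.5Z - 8) = (-0.5)²·Var(Z) = 0.25·7.2 = 1.8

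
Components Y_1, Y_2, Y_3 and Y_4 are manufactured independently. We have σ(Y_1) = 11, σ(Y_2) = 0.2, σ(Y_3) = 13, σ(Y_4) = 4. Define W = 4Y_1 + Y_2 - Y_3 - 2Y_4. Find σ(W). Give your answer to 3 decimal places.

46.573

V(Y_1) = 121, V(Y_2) = 0.04, V(Y_3) = 169, V(Y_4) = 16
By independence, V(W) = (4)²V(Y_1) + (1)²V(Y_2) + (-1)²V(Y_3) + (-2)²V(Y_4)
= (4)²·121 + (1)²·0.04 + (-1)²·169 + (-2)²·16 = 2169.04
σ(W) = √2169.04 ≈ 46.573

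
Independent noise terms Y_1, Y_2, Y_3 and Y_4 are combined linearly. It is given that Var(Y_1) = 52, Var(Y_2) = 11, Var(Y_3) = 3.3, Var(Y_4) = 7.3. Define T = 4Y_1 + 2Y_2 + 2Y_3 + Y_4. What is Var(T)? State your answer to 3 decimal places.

By independence, Var(T) = (4)²Var(Y_1) + (2)²Var(Y_2) + (2)²Var(Y_3) + (1)²Var(Y_4)
= (4)²·52 + (2)²·11 + (2)²·3.3 + (1)²·7.3 = 896.5

896.500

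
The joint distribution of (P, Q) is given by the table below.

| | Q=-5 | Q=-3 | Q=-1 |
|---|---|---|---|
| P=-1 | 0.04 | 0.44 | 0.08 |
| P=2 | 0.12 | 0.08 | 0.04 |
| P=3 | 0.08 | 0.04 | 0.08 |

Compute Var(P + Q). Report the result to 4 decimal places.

E[P] = 0.52,  E[Q] = -3.08,  E[PQ] = -1.96
Var(P) = 3.32 − (0.52)² = 3.0496;  Var(Q) = 11.24 − (-3.08)² = 1.7536
cov(P,Q) = -1.96 − (0.52)(-3.08) = -0.3584
Var(P + Q) = (1)²·3.0496 + (1)²·1.7536 + 2·(1)·(1)·-0.3584 = 4.0864

4.0864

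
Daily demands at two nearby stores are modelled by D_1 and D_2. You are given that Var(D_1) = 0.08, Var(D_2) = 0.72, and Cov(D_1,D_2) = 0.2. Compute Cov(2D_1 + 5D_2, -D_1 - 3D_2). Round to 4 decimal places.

-13.1600

Cov(2D_1 + 5D_2, -D_1 - 3D_2) = (2)(-1)Var(D_1) + (5)(-3)Var(D_2) + [(2)(-3) + (5)(-1)]Cov(D_1,D_2)
= -2·0.08 + -15·0.72 + -11·0.2 = -13.16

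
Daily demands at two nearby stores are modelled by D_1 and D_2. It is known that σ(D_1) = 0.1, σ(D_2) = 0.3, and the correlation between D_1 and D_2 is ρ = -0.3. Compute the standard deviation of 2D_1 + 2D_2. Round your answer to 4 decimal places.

V(D_1) = (0.1)² = 0.01;  V(D_2) = (0.3)² = 0.09
Cov(D_1,D_2) = ρ·σ(D_1)·σ(D_2) = -0.3·0.1·0.3 = -0.009
V(2D_1 + 2D_2) = (2)²·V(D_1) + (2)²·V(D_2) + 2·(2)·(2)·Cov(D_1,D_2)
= 4·0.01 + 4·0.09 + 8·-0.009 = 0.328
σ(2D_1 + 2D_2) = √0.328 ≈ 0.5727

0.5727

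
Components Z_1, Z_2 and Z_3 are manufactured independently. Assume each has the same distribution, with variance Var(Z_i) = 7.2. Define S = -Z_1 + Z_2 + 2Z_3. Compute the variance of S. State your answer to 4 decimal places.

43.2000

By independence, Var(S) = (-1)²Var(Z_1) + (1)²Var(Z_2) + (2)²Var(Z_3)
= (-1)²·7.2 + (1)²·7.2 + (2)²·7.2 = 43.2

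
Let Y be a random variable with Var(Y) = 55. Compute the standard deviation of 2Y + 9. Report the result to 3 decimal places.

14.832

Var(2Y + 9) = (2)²·55 = 220
SD(2Y + 9) = √220 ≈ 14.832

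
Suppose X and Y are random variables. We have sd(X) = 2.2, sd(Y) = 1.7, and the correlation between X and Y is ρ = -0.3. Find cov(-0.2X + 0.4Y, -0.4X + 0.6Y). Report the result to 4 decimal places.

V(X) = (2.2)² = 4.84;  V(Y) = (1.7)² = 2.89
cov(X,Y) = ρ·sd(X)·sd(Y) = -0.3·2.2·1.7 = -1.122
cov(-0.2X + 0.4Y, -0.4X + 0.6Y) = (-0.2)(-0.4)V(X) + (0.4)(0.6)V(Y) + [(-0.2)(0.6) + (0.4)(-0.4)]cov(X,Y)
= 0.08·4.84 + 0.24·2.89 + -0.28·-1.122 = 1.39496

1.3950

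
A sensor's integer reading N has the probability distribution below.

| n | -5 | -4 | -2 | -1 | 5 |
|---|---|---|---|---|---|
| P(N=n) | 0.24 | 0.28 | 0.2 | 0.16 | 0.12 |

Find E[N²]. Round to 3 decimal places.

E[N²] = (-5)²(0.24) + (-4)²(0.28) + (-2)²(0.2) + (-1)²(0.16) + (5)²(0.12) = 14.44

14.440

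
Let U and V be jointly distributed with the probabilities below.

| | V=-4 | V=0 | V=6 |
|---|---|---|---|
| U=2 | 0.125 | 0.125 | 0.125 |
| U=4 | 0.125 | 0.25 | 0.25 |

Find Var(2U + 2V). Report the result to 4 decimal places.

71.0000

E[U] = 3.25,  E[V] = 1.25,  E[UV] = 4.5
Var(U) = 11.5 − (3.25)² = 0.9375;  Var(V) = 17.5 − (1.25)² = 15.9375
Cov(U,V) = 4.5 − (3.25)(1.25) = 0.4375
Var(2U + 2V) = (2)²·0.9375 + (2)²·15.9375 + 2·(2)·(2)·0.4375 = 71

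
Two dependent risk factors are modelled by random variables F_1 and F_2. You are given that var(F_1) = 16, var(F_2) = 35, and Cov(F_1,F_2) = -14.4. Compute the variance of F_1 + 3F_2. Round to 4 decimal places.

var(F_1 + 3F_2) = (1)²·var(F_1) + (3)²·var(F_2) + 2·(1)·(3)·Cov(F_1,F_2)
= 1·16 + 9·35 + 6·-14.4 = 244.6

244.6000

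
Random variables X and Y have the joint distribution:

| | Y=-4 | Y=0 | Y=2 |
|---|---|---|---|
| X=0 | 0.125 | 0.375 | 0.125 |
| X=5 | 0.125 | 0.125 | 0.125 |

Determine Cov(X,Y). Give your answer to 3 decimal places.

-0.313

E[X] = 1.875,  E[Y] = -0.5
E[XY] = -1.25
Cov(X,Y) = E[XY] − E[X]E[Y] = -1.25 − (1.875)(-0.5) = -0.3125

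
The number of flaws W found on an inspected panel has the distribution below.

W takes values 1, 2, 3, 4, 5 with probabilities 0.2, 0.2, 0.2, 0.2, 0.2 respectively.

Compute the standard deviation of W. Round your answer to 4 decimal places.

1.4142

E[W] = (1)(0.2) + (2)(0.2) + (3)(0.2) + (4)(0.2) + (5)(0.2) = 3
E[W²] = (1)²(0.2) + (2)²(0.2) + (3)²(0.2) + (4)²(0.2) + (5)²(0.2) = 11
Var(W) = E[W²] − (E[W])² = 11 − (3)² = 2
SD(W) = √2 ≈ 1.4142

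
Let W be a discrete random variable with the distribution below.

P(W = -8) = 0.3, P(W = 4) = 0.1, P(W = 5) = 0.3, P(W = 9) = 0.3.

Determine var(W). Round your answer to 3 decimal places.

47.760

E[W] = (-8)(0.3) + (4)(0.1) + (5)(0.3) + (9)(0.3) = 2.2
E[W²] = (-8)²(0.3) + (4)²(0.1) + (5)²(0.3) + (9)²(0.3) = 52.6
var(W) = E[W²] − (E[W])² = 52.6 − (2.2)² = 47.76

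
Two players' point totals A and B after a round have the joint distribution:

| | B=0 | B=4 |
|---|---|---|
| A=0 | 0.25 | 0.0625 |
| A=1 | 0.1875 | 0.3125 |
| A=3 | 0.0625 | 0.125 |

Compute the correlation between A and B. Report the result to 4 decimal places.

E[A] = 1.0625,  E[B] = 2
E[AB] = 2.75
Cov(A,B) = E[AB] − E[A]E[B] = 2.75 − (1.0625)(2) = 0.625
var(A) = 1.05859375,  var(B) = 4
ρ = 0.625 / √(1.05859375·4) ≈ 0.3037

0.3037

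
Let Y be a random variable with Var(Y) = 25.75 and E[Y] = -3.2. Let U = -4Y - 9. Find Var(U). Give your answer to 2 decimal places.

Var(-4Y - 9) = (-4)²·Var(Y) = 16·25.75 = 412

412.00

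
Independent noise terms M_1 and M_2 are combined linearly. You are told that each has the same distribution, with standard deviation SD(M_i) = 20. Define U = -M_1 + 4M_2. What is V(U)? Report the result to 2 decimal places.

V(M_i) = (20)² = 400
By independence, V(U) = (-1)²V(M_1) + (4)²V(M_2)
= (-1)²·400 + (4)²·400 = 6800

6800.00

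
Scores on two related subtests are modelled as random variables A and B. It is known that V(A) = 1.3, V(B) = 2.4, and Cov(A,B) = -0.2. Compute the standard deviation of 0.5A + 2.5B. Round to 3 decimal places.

3.850

V(0.5A + 2.5B) = (0.5)²·V(A) + (2.5)²·V(B) + 2·(0.5)·(2.5)·Cov(A,B)
= 0.25·1.3 + 6.25·2.4 + 2.5·-0.2 = 14.825
SD(0.5A + 2.5B) = √14.825 ≈ 3.850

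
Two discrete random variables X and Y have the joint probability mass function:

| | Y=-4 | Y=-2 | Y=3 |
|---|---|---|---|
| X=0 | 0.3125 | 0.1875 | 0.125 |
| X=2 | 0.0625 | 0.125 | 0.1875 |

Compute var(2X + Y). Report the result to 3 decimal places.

16.465

E[X] = 0.75,  E[Y] = -1.1875,  E[XY] = 0.125
var(X) = 1.5 − (0.75)² = 0.9375;  var(Y) = 10.0625 − (-1.1875)² = 8.65234375
cov(X,Y) = 0.125 − (0.75)(-1.1875) = 1.015625
var(2X + Y) = (2)²·0.9375 + (1)²·8.65234375 + 2·(2)·(1)·1.015625 = 16.46484375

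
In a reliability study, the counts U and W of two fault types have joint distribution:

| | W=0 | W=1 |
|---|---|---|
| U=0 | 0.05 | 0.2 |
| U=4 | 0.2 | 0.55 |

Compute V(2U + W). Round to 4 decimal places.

E[U] = 3,  E[W] = 0.75,  E[UW] = 2.2
V(U) = 12 − (3)² = 3;  V(W) = 0.75 − (0.75)² = 0.1875
Cov(U,W) = 2.2 − (3)(0.75) = -0.05
V(2U + W) = (2)²·3 + (1)²·0.1875 + 2·(2)·(1)·-0.05 = 11.9875

11.9875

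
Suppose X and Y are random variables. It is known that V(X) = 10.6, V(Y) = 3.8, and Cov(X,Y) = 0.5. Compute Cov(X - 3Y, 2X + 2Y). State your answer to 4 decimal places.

-3.6000

Cov(X - 3Y, 2X + 2Y) = (1)(2)V(X) + (-3)(2)V(Y) + [(1)(2) + (-3)(2)]Cov(X,Y)
= 2·10.6 + -6·3.8 + -4·0.5 = -3.6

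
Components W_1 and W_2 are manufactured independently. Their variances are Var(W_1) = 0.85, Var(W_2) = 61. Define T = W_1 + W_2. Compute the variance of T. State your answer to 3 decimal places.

61.850

By independence, Var(T) = (1)²Var(W_1) + (1)²Var(W_2)
= (1)²·0.85 + (1)²·61 = 61.85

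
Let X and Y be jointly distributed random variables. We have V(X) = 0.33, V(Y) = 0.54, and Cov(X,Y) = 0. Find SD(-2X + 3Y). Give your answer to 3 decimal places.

2.486

V(-2X + 3Y) = (-2)²·V(X) + (3)²·V(Y) + 2·(-2)·(3)·Cov(X,Y)
= 4·0.33 + 9·0.54 + -12·0 = 6.18
SD(-2X + 3Y) = √6.18 ≈ 2.486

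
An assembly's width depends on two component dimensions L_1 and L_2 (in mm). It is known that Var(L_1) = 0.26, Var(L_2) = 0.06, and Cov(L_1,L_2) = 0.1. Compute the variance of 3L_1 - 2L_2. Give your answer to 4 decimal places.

Var(3L_1 - 2L_2) = (3)²·Var(L_1) + (-2)²·Var(L_2) + 2·(3)·(-2)·Cov(L_1,L_2)
= 9·0.26 + 4·0.06 + -12·0.1 = 1.38

1.3800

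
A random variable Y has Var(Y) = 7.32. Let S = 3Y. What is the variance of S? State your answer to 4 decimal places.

Var(3Y) = (3)²·Var(Y) = 9·7.32 = 65.88

65.8800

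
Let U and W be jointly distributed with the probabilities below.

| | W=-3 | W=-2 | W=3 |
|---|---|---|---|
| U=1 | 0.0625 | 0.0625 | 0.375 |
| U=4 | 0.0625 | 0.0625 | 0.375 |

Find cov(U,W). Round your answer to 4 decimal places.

0.0000

E[U] = 2.5,  E[W] = 1.625
E[UW] = 4.0625
cov(U,W) = E[UW] − E[U]E[W] = 4.0625 − (2.5)(1.625) = 0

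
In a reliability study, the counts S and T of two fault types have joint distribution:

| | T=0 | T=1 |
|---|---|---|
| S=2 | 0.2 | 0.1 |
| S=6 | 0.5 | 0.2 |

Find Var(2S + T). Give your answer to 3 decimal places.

E[S] = 4.8,  E[T] = 0.3,  E[ST] = 1.4
Var(S) = 26.4 − (4.8)² = 3.36;  Var(T) = 0.3 − (0.3)² = 0.21
Cov(S,T) = 1.4 − (4.8)(0.3) = -0.04
Var(2S + T) = (2)²·3.36 + (1)²·0.21 + 2·(2)·(1)·-0.04 = 13.49

13.490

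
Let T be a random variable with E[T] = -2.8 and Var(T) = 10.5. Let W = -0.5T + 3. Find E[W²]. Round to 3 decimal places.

21.985

E[-0.5T + 3] = -0.5·-2.8 + 3 = 4.4
Var(-0.5T + 3) = (-0.5)²·10.5 = 2.625
E[W²] = Var(W) + (E[W])² = 2.625 + (4.4)² = 21.985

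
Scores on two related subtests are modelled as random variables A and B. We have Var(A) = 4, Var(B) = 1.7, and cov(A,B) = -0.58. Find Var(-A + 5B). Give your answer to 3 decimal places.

Var(-A + 5B) = (-1)²·Var(A) + (5)²·Var(B) + 2·(-1)·(5)·cov(A,B)
= 1·4 + 25·1.7 + -10·-0.58 = 52.3

52.300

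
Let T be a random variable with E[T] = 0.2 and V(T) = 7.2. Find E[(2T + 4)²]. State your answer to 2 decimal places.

48.16

E[2T + 4] = 2·0.2 + 4 = 4.4
V(2T + 4) = (2)²·7.2 = 28.8
E[(2T + 4)²] = V((2T + 4)) + (E[(2T + 4)])² = 28.8 + (4.4)² = 48.16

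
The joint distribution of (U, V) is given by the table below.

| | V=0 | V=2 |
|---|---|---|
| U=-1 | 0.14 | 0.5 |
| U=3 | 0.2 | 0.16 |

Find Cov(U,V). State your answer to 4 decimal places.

-0.6208

E[U] = 0.44,  E[V] = 1.32
E[UV] = -0.04
Cov(U,V) = E[UV] − E[U]E[V] = -0.04 − (0.44)(1.32) = -0.6208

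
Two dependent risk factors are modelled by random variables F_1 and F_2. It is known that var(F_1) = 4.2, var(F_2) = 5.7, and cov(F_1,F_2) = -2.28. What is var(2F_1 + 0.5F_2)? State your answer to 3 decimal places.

var(2F_1 + 0.5F_2) = (2)²·var(F_1) + (0.5)²·var(F_2) + 2·(2)·(0.5)·cov(F_1,F_2)
= 4·4.2 + 0.25·5.7 + 2·-2.28 = 13.665

13.665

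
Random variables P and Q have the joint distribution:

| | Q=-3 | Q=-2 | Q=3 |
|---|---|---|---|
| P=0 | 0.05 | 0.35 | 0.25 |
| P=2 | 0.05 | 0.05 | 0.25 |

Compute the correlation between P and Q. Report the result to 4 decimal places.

0.2886

E[P] = 0.7,  E[Q] = 0.4
E[PQ] = 1
Cov(P,Q) = E[PQ] − E[P]E[Q] = 1 − (0.7)(0.4) = 0.72
var(P) = 0.91,  var(Q) = 6.84
ρ = 0.72 / √(0.91·6.84) ≈ 0.2886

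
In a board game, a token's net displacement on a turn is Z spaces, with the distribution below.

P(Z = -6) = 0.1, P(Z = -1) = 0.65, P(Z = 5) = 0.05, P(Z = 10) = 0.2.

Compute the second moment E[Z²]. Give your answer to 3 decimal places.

E[Z²] = (-6)²(0.1) + (-1)²(0.65) + (5)²(0.05) + (10)²(0.2) = 25.5

25.500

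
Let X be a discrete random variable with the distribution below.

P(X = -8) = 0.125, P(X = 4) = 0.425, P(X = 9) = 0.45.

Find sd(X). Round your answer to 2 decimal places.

5.36

E[X] = (-8)(0.125) + (4)(0.425) + (9)(0.45) = 4.75
E[X²] = (-8)²(0.125) + (4)²(0.425) + (9)²(0.45) = 51.25
Var(X) = E[X²] − (E[X])² = 51.25 − (4.75)² = 28.6875
sd(X) = √28.6875 ≈ 5.36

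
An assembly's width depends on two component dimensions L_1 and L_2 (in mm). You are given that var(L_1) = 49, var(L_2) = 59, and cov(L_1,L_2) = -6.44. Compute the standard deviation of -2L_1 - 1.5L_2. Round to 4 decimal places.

17.0326

var(-2L_1 - 1.5L_2) = (-2)²·var(L_1) + (-1.5)²·var(L_2) + 2·(-2)·(-1.5)·cov(L_1,L_2)
= 4·49 + 2.25·59 + 6·-6.44 = 290.11
SD(-2L_1 - 1.5L_2) = √290.11 ≈ 17.0326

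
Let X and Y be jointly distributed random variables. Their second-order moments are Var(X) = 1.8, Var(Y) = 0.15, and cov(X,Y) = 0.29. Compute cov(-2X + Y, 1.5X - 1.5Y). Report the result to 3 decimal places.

cov(-2X + Y, 1.5X - 1.5Y) = (-2)(1.5)Var(X) + (1)(-1.5)Var(Y) + [(-2)(-1.5) + (1)(1.5)]cov(X,Y)
= -3·1.8 + -1.5·0.15 + 4.5·0.29 = -4.32

-4.320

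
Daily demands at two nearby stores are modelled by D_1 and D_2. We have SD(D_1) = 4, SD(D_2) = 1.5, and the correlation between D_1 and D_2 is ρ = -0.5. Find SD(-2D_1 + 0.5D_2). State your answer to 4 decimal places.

8.4001

var(D_1) = (4)² = 16;  var(D_2) = (1.5)² = 2.25
cov(D_1,D_2) = ρ·SD(D_1)·SD(D_2) = -0.5·4·1.5 = -3
var(-2D_1 + 0.5D_2) = (-2)²·var(D_1) + (0.5)²·var(D_2) + 2·(-2)·(0.5)·cov(D_1,D_2)
= 4·16 + 0.25·2.25 + -2·-3 = 70.5625
SD(-2D_1 + 0.5D_2) = √70.5625 ≈ 8.4001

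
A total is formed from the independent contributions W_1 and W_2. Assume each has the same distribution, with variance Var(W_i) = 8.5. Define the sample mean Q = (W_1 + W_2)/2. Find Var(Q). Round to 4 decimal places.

4.2500

By independence, Var(Q) = (0.5)²Var(W_1) + (0.5)²Var(W_2)
= (0.5)²·8.5 + (0.5)²·8.5 = 4.25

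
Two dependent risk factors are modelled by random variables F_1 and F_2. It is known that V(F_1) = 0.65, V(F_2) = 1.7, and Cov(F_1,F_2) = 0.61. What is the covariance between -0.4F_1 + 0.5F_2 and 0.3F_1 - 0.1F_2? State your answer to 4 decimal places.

-0.0471

Cov(-0.4F_1 + 0.5F_2, 0.3F_1 - 0.1F_2) = (-0.4)(0.3)V(F_1) + (0.5)(-0.1)V(F_2) + [(-0.4)(-0.1) + (0.5)(0.3)]Cov(F_1,F_2)
= -0.12·0.65 + -0.05·1.7 + 0.19·0.61 = -0.0471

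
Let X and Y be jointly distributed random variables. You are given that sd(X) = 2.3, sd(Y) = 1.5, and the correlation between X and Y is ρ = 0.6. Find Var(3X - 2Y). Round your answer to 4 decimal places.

Var(X) = (2.3)² = 5.29;  Var(Y) = (1.5)² = 2.25
Cov(X,Y) = ρ·sd(X)·sd(Y) = 0.6·2.3·1.5 = 2.07
Var(3X - 2Y) = (3)²·Var(X) + (-2)²·Var(Y) + 2·(3)·(-2)·Cov(X,Y)
= 9·5.29 + 4·2.25 + -12·2.07 = 31.77

31.7700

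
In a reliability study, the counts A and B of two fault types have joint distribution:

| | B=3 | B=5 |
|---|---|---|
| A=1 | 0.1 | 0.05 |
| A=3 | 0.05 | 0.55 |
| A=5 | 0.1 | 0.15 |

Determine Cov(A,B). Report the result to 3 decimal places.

E[A] = 3.2,  E[B] = 4.5
E[AB] = 14.5
Cov(A,B) = E[AB] − E[A]E[B] = 14.5 − (3.2)(4.5) = 0.1

0.100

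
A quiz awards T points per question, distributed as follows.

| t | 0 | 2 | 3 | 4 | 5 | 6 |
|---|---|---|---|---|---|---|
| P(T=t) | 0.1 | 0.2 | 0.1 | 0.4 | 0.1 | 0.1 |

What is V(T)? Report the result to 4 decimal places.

E[T] = (0)(0.1) + (2)(0.2) + (3)(0.1) + (4)(0.4) + (5)(0.1) + (6)(0.1) = 3.4
E[T²] = (0)²(0.1) + (2)²(0.2) + (3)²(0.1) + (4)²(0.4) + (5)²(0.1) + (6)²(0.1) = 14.2
V(T) = E[T²] − (E[T])² = 14.2 − (3.4)² = 2.64

2.6400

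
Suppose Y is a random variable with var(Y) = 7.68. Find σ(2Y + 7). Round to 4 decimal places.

var(2Y + 7) = (2)²·7.68 = 30.72
σ(2Y + 7) = √30.72 ≈ 5.5426

5.5426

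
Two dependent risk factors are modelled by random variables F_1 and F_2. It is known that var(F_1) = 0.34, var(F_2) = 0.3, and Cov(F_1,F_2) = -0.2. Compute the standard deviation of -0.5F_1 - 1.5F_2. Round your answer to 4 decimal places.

0.6782

var(-0.5F_1 - 1.5F_2) = (-0.5)²·var(F_1) + (-1.5)²·var(F_2) + 2·(-0.5)·(-1.5)·Cov(F_1,F_2)
= 0.25·0.34 + 2.25·0.3 + 1.5·-0.2 = 0.46
SD(-0.5F_1 - 1.5F_2) = √0.46 ≈ 0.6782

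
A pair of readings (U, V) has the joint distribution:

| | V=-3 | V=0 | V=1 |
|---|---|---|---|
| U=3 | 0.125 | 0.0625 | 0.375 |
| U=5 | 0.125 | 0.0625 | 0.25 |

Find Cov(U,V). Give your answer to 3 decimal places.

-0.141

E[U] = 3.875,  E[V] = -0.125
E[UV] = -0.625
Cov(U,V) = E[UV] − E[U]E[V] = -0.625 − (3.875)(-0.125) = -0.140625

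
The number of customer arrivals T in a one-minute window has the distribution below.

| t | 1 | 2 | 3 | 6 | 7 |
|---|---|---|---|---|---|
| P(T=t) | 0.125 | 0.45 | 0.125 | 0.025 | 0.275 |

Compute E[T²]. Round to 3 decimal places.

17.425

E[T²] = (1)²(0.125) + (2)²(0.45) + (3)²(0.125) + (6)²(0.025) + (7)²(0.275) = 17.425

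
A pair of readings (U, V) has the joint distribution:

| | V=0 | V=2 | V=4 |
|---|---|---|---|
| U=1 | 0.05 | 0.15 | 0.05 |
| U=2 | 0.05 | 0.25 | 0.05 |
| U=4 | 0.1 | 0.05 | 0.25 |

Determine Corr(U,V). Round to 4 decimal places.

E[U] = 2.55,  E[V] = 2.3
E[UV] = 6.3
Cov(U,V) = E[UV] − E[U]E[V] = 6.3 − (2.55)(2.3) = 0.435
Var(U) = 1.5475,  Var(V) = 2.11
ρ = 0.435 / √(1.5475·2.11) ≈ 0.2407

0.2407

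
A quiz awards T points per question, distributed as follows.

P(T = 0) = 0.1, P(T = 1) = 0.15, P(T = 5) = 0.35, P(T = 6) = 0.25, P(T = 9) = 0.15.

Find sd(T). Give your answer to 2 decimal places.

E[T] = (0)(0.1) + (1)(0.15) + (5)(0.35) + (6)(0.25) + (9)(0.15) = 4.75
E[T²] = (0)²(0.1) + (1)²(0.15) + (5)²(0.35) + (6)²(0.25) + (9)²(0.15) = 30.05
var(T) = E[T²] − (E[T])² = 30.05 − (4.75)² = 7.4875
sd(T) = √7.4875 ≈ 2.74

2.74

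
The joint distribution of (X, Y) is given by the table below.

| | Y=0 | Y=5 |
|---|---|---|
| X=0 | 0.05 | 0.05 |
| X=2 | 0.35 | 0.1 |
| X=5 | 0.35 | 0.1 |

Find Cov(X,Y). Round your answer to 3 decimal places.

-0.438

E[X] = 3.15,  E[Y] = 1.25
E[XY] = 3.5
Cov(X,Y) = E[XY] − E[X]E[Y] = 3.5 − (3.15)(1.25) = -0.4375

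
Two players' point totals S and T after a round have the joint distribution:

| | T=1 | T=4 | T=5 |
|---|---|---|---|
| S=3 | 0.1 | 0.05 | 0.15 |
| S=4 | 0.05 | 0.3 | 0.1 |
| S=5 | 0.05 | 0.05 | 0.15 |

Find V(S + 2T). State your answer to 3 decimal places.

E[S] = 3.95,  E[T] = 3.8,  E[ST] = 15.15
V(S) = 16.15 − (3.95)² = 0.5475;  V(T) = 16.6 − (3.8)² = 2.16
cov(S,T) = 15.15 − (3.95)(3.8) = 0.14
V(S + 2T) = (1)²·0.5475 + (2)²·2.16 + 2·(1)·(2)·0.14 = 9.7475

9.748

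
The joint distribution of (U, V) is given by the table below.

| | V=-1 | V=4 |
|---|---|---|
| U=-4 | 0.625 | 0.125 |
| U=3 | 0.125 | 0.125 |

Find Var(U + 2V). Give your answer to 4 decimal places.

36.6875

E[U] = -2.25,  E[V] = 0.25,  E[UV] = 1.625
Var(U) = 14.25 − (-2.25)² = 9.1875;  Var(V) = 4.75 − (0.25)² = 4.6875
Cov(U,V) = 1.625 − (-2.25)(0.25) = 2.1875
Var(U + 2V) = (1)²·9.1875 + (2)²·4.6875 + 2·(1)·(2)·2.1875 = 36.6875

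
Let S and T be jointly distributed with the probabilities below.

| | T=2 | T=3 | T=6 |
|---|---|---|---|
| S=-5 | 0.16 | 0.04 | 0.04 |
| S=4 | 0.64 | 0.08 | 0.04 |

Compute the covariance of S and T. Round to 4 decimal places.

E[S] = 1.84,  E[T] = 2.44
E[ST] = 3.64
Cov(S,T) = E[ST] − E[S]E[T] = 3.64 − (1.84)(2.44) = -0.8496

-0.8496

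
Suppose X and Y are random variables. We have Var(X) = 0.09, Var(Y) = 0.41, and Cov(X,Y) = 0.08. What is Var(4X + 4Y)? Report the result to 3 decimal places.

Var(4X + 4Y) = (4)²·Var(X) + (4)²·Var(Y) + 2·(4)·(4)·Cov(X,Y)
= 16·0.09 + 16·0.41 + 32·0.08 = 10.56

10.560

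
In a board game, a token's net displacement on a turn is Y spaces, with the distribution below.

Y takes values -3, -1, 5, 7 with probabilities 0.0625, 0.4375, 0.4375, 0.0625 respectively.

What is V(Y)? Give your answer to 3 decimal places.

E[Y] = (-3)(0.0625) + (-1)(0.4375) + (5)(0.4375) + (7)(0.0625) = 2
E[Y²] = (-3)²(0.0625) + (-1)²(0.4375) + (5)²(0.4375) + (7)²(0.0625) = 15
V(Y) = E[Y²] − (E[Y])² = 15 − (2)² = 11

11.000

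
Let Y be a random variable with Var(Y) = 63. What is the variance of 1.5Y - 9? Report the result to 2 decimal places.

141.75

Var(1.5Y - 9) = (1.5)²·Var(Y) = 2.25·63 = 141.75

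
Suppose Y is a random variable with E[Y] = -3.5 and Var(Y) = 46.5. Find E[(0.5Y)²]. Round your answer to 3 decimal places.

E[0.5Y] = 0.5·-3.5 = -1.75
Var(0.5Y) = (0.5)²·46.5 = 11.625
E[(0.5Y)²] = Var((0.5Y)) + (E[(0.5Y)])² = 11.625 + (-1.75)² = 14.6875

14.688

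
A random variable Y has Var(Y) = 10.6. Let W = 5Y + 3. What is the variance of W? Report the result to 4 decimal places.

Var(5Y + 3) = (5)²·Var(Y) = 25·10.6 = 265

265.0000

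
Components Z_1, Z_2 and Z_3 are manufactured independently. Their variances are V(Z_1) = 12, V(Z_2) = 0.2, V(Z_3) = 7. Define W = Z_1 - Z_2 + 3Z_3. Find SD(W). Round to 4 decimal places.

8.6718

By independence, V(W) = (1)²V(Z_1) + (-1)²V(Z_2) + (3)²V(Z_3)
= (1)²·12 + (-1)²·0.2 + (3)²·7 = 75.2
SD(W) = √75.2 ≈ 8.6718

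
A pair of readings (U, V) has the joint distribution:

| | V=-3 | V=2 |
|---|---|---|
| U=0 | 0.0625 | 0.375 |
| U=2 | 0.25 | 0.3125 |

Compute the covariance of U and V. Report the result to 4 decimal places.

-0.7422

E[U] = 1.125,  E[V] = 0.4375
E[UV] = -0.25
Cov(U,V) = E[UV] − E[U]E[V] = -0.25 − (1.125)(0.4375) = -0.7421875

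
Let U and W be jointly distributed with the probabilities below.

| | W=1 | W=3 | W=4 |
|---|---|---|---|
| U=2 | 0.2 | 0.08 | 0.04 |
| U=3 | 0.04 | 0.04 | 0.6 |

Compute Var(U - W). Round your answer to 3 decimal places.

0.970

E[U] = 2.68,  E[W] = 3.16,  E[UW] = 8.88
Var(U) = 7.4 − (2.68)² = 0.2176;  Var(W) = 11.56 − (3.16)² = 1.5744
Cov(U,W) = 8.88 − (2.68)(3.16) = 0.4112
Var(U - W) = (1)²·0.2176 + (-1)²·1.5744 + 2·(1)·(-1)·0.4112 = 0.9696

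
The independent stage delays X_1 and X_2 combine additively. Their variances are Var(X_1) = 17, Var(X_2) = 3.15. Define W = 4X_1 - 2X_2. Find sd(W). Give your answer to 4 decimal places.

16.8701

By independence, Var(W) = (4)²Var(X_1) + (-2)²Var(X_2)
= (4)²·17 + (-2)²·3.15 = 284.6
sd(W) = √284.6 ≈ 16.8701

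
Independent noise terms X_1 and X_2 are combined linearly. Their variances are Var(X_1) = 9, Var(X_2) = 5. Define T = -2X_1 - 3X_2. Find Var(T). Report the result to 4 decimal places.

81.0000

By independence, Var(T) = (-2)²Var(X_1) + (-3)²Var(X_2)
= (-2)²·9 + (-3)²·5 = 81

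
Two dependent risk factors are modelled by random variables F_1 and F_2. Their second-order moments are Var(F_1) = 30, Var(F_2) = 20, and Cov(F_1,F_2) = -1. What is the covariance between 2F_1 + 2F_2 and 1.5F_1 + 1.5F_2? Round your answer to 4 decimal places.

Cov(2F_1 + 2F_2, 1.5F_1 + 1.5F_2) = (2)(1.5)Var(F_1) + (2)(1.5)Var(F_2) + [(2)(1.5) + (2)(1.5)]Cov(F_1,F_2)
= 3·30 + 3·20 + 6·-1 = 144

144.0000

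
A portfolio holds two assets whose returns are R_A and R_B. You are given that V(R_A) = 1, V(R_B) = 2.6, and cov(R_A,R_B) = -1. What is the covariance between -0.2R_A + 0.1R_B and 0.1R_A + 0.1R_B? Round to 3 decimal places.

cov(-0.2R_A + 0.1R_B, 0.1R_A + 0.1R_B) = (-0.2)(0.1)V(R_A) + (0.1)(0.1)V(R_B) + [(-0.2)(0.1) + (0.1)(0.1)]cov(R_A,R_B)
= -0.02·1 + 0.01·2.6 + -0.01·-1 = 0.016

0.016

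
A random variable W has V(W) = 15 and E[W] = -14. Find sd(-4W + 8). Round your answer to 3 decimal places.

V(-4W + 8) = (-4)²·15 = 240
sd(-4W + 8) = √240 ≈ 15.492

15.492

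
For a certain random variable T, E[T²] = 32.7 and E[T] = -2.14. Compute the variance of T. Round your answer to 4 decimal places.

Var(T) = 32.7 − (-2.14)² = 28.1204

28.1204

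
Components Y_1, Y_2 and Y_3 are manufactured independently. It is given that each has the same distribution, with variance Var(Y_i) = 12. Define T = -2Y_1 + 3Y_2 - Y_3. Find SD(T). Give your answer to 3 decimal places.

12.961

By independence, Var(T) = (-2)²Var(Y_1) + (3)²Var(Y_2) + (-1)²Var(Y_3)
= (-2)²·12 + (3)²·12 + (-1)²·12 = 168
SD(T) = √168 ≈ 12.961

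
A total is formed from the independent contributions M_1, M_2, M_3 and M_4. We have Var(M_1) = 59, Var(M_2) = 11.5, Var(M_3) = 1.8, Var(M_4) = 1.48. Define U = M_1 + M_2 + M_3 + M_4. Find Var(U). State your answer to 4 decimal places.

By independence, Var(U) = (1)²Var(M_1) + (1)²Var(M_2) + (1)²Var(M_3) + (1)²Var(M_4)
= (1)²·59 + (1)²·11.5 + (1)²·1.8 + (1)²·1.48 = 73.78

73.7800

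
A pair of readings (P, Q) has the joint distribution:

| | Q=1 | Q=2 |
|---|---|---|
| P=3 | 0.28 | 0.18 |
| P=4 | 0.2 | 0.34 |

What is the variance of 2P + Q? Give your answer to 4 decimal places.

E[P] = 3.54,  E[Q] = 1.52,  E[PQ] = 5.44
Var(P) = 12.78 − (3.54)² = 0.2484;  Var(Q) = 2.56 − (1.52)² = 0.2496
Cov(P,Q) = 5.44 − (3.54)(1.52) = 0.0592
Var(2P + Q) = (2)²·0.2484 + (1)²·0.2496 + 2·(2)·(1)·0.0592 = 1.48

1.4800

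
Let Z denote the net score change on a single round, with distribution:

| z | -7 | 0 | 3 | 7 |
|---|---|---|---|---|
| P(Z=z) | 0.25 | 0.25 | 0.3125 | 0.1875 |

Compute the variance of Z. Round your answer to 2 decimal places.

24.00

E[Z] = (-7)(0.25) + (0)(0.25) + (3)(0.3125) + (7)(0.1875) = 0.5
E[Z²] = (-7)²(0.25) + (0)²(0.25) + (3)²(0.3125) + (7)²(0.1875) = 24.25
Var(Z) = E[Z²] − (E[Z])² = 24.25 − (0.5)² = 24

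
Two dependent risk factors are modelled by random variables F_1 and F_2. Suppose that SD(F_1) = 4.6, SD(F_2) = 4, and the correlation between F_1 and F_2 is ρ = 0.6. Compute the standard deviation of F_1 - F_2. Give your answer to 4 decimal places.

Var(F_1) = (4.6)² = 21.16;  Var(F_2) = (4)² = 16
Cov(F_1,F_2) = ρ·SD(F_1)·SD(F_2) = 0.6·4.6·4 = 11.04
Var(F_1 - F_2) = (1)²·Var(F_1) + (-1)²·Var(F_2) + 2·(1)·(-1)·Cov(F_1,F_2)
= 1·21.16 + 1·16 + -2·11.04 = 15.08
SD(F_1 - F_2) = √15.08 ≈ 3.8833

3.8833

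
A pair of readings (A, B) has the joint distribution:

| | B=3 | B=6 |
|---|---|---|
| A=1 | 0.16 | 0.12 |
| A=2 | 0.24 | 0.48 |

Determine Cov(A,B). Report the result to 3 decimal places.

0.144

E[A] = 1.72,  E[B] = 4.8
E[AB] = 8.4
Cov(A,B) = E[AB] − E[A]E[B] = 8.4 − (1.72)(4.8) = 0.144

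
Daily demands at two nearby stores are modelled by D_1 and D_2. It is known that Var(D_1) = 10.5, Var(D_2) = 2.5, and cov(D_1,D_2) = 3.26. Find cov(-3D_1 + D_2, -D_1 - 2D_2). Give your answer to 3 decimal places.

42.800

cov(-3D_1 + D_2, -D_1 - 2D_2) = (-3)(-1)Var(D_1) + (1)(-2)Var(D_2) + [(-3)(-2) + (1)(-1)]cov(D_1,D_2)
= 3·10.5 + -2·2.5 + 5·3.26 = 42.8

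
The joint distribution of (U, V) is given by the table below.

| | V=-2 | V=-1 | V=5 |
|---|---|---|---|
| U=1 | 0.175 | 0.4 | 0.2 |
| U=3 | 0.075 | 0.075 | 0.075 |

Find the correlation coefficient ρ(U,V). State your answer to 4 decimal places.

E[U] = 1.45,  E[V] = 0.4
E[UV] = 0.7
Cov(U,V) = E[UV] − E[U]E[V] = 0.7 − (1.45)(0.4) = 0.12
Var(U) = 0.6975,  Var(V) = 8.19
ρ = 0.12 / √(0.6975·8.19) ≈ 0.0502

0.0502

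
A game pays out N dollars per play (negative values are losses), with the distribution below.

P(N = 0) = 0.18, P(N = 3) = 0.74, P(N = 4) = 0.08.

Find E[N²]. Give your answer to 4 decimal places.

7.9400

E[N²] = (0)²(0.18) + (3)²(0.74) + (4)²(0.08) = 7.94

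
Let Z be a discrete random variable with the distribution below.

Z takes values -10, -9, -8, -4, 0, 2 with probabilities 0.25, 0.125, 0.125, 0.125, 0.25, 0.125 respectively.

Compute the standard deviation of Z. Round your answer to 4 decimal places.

E[Z] = (-10)(0.25) + (-9)(0.125) + (-8)(0.125) + (-4)(0.125) + (0)(0.25) + (2)(0.125) = -4.875
E[Z²] = (-10)²(0.25) + (-9)²(0.125) + (-8)²(0.125) + (-4)²(0.125) + (0)²(0.25) + (2)²(0.125) = 45.625
Var(Z) = E[Z²] − (E[Z])² = 45.625 − (-4.875)² = 21.859375
SD(Z) = √21.859375 ≈ 4.6754

4.6754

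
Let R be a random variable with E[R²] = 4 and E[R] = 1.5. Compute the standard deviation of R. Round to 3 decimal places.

V(R) = 4 − (1.5)² = 1.75
SD(R) = √1.75 ≈ 1.323

1.323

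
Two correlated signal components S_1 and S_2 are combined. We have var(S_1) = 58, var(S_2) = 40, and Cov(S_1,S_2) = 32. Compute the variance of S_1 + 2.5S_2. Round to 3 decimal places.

var(S_1 + 2.5S_2) = (1)²·var(S_1) + (2.5)²·var(S_2) + 2·(1)·(2.5)·Cov(S_1,S_2)
= 1·58 + 6.25·40 + 5·32 = 468

468.000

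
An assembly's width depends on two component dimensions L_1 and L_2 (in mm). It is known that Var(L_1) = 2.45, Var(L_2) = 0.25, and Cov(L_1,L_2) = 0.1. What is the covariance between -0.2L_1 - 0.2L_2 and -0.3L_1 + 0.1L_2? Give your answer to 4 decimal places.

Cov(-0.2L_1 - 0.2L_2, -0.3L_1 + 0.1L_2) = (-0.2)(-0.3)Var(L_1) + (-0.2)(0.1)Var(L_2) + [(-0.2)(0.1) + (-0.2)(-0.3)]Cov(L_1,L_2)
= 0.06·2.45 + -0.02·0.25 + 0.04·0.1 = 0.146

0.1460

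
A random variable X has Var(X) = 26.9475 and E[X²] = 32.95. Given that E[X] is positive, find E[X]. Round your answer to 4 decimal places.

2.4500

(E[X])² = E[X²] − Var(X) = 32.95 − 26.9475 = 6.0025
E[X] = √6.0025 = 2.45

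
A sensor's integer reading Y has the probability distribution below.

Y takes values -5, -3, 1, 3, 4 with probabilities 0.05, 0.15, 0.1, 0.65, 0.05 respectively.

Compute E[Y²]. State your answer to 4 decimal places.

E[Y²] = (-5)²(0.05) + (-3)²(0.15) + (1)²(0.1) + (3)²(0.65) + (4)²(0.05) = 9.35

9.3500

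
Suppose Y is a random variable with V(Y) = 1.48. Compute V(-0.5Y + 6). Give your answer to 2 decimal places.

V(-0.5Y + 6) = (-0.5)²·V(Y) = 0.25·1.48 = 0.37

0.37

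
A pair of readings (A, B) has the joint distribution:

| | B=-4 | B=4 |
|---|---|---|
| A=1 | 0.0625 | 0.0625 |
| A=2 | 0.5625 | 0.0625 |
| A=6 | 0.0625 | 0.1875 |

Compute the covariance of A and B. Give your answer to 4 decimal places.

E[A] = 2.875,  E[B] = -1.5
E[AB] = -1
Cov(A,B) = E[AB] − E[A]E[B] = -1 − (2.875)(-1.5) = 3.3125

3.3125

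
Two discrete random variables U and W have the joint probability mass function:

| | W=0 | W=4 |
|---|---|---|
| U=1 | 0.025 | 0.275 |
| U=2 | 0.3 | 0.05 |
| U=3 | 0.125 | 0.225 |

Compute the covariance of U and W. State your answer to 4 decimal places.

E[U] = 2.05,  E[W] = 2.2
E[UW] = 4.2
Cov(U,W) = E[UW] − E[U]E[W] = 4.2 − (2.05)(2.2) = -0.31

-0.3100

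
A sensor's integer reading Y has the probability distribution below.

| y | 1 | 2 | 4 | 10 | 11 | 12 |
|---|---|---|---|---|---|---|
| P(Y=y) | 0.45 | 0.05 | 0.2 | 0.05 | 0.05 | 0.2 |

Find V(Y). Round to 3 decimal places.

E[Y] = (1)(0.45) + (2)(0.05) + (4)(0.2) + (10)(0.05) + (11)(0.05) + (12)(0.2) = 4.8
E[Y²] = (1)²(0.45) + (2)²(0.05) + (4)²(0.2) + (10)²(0.05) + (11)²(0.05) + (12)²(0.2) = 43.7
V(Y) = E[Y²] − (E[Y])² = 43.7 − (4.8)² = 20.66

20.660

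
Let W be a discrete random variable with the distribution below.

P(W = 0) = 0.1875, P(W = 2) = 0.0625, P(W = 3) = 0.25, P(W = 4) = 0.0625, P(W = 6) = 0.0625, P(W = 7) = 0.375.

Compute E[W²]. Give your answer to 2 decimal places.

E[W²] = (0)²(0.1875) + (2)²(0.0625) + (3)²(0.25) + (4)²(0.0625) + (6)²(0.0625) + (7)²(0.375) = 24.125

24.13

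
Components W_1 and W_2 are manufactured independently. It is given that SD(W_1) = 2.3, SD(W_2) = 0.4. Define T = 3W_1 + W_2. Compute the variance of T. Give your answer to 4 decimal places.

Var(W_1) = 5.29, Var(W_2) = 0.16
By independence, Var(T) = (3)²Var(W_1) + (1)²Var(W_2)
= (3)²·5.29 + (1)²·0.16 = 47.77

47.7700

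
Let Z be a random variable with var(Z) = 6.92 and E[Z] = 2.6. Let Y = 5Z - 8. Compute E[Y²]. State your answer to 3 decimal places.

198.000

E[5Z - 8] = 5·2.6 − 8 = 5
var(5Z - 8) = (5)²·6.92 = 173
E[Y²] = var(Y) + (E[Y])² = 173 + (5)² = 198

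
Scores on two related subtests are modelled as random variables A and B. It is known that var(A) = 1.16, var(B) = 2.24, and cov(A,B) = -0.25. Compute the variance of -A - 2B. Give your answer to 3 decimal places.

var(-A - 2B) = (-1)²·var(A) + (-2)²·var(B) + 2·(-1)·(-2)·cov(A,B)
= 1·1.16 + 4·2.24 + 4·-0.25 = 9.12

9.120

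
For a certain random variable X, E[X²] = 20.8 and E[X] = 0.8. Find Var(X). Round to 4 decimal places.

Var(X) = 20.8 − (0.8)² = 20.16

20.1600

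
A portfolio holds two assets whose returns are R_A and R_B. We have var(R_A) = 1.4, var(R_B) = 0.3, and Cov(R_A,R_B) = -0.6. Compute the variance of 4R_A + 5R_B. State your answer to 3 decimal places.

var(4R_A + 5R_B) = (4)²·var(R_A) + (5)²·var(R_B) + 2·(4)·(5)·Cov(R_A,R_B)
= 16·1.4 + 25·0.3 + 40·-0.6 = 5.9

5.900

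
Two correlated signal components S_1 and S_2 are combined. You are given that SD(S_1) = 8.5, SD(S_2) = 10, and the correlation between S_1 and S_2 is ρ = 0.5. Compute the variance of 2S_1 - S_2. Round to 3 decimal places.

219.000

var(S_1) = (8.5)² = 72.25;  var(S_2) = (10)² = 100
Cov(S_1,S_2) = ρ·SD(S_1)·SD(S_2) = 0.5·8.5·10 = 42.5
var(2S_1 - S_2) = (2)²·var(S_1) + (-1)²·var(S_2) + 2·(2)·(-1)·Cov(S_1,S_2)
= 4·72.25 + 1·100 + -4·42.5 = 219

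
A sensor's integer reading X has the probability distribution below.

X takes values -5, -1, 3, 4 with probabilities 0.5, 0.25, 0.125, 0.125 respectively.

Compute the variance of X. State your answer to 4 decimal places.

12.3594

E[X] = (-5)(0.5) + (-1)(0.25) + (3)(0.125) + (4)(0.125) = -1.875
E[X²] = (-5)²(0.5) + (-1)²(0.25) + (3)²(0.125) + (4)²(0.125) = 15.875
Var(X) = E[X²] − (E[X])² = 15.875 − (-1.875)² = 12.359375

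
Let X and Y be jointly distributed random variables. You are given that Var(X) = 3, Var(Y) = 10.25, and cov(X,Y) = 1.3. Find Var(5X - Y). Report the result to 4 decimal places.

72.2500

Var(5X - Y) = (5)²·Var(X) + (-1)²·Var(Y) + 2·(5)·(-1)·cov(X,Y)
= 25·3 + 1·10.25 + -10·1.3 = 72.25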